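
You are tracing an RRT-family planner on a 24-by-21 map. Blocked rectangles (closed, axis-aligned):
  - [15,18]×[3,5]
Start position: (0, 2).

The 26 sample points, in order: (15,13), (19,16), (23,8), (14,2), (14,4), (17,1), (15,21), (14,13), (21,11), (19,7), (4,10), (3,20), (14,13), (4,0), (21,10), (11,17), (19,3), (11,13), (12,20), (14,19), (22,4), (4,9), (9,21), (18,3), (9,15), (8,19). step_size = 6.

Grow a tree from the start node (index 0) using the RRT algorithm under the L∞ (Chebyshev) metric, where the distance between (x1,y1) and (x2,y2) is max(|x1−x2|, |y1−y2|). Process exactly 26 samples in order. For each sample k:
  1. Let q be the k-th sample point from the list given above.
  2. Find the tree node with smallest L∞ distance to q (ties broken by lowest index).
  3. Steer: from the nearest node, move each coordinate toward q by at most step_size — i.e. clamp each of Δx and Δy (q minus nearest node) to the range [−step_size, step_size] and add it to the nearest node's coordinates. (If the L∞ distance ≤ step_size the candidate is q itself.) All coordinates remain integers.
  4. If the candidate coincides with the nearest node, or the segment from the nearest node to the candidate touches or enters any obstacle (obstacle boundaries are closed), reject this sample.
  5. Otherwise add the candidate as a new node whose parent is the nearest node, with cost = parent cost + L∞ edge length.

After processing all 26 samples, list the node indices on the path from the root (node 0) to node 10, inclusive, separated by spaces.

1. q=(15,13) nearest=0 d=15 new=(6,8) → add node 1 parent=0 cost=6
2. q=(19,16) nearest=1 d=13 new=(12,14) → add node 2 parent=1 cost=12
3. q=(23,8) nearest=2 d=11 new=(18,8) → add node 3 parent=2 cost=18
4. q=(14,2) nearest=3 d=6 new=(14,2) → blocked by [15,18]×[3,5], reject
5. q=(14,4) nearest=3 d=4 new=(14,4) → blocked by [15,18]×[3,5], reject
6. q=(17,1) nearest=3 d=7 new=(17,2) → blocked by [15,18]×[3,5], reject
7. q=(15,21) nearest=2 d=7 new=(15,20) → add node 4 parent=2 cost=18
8. q=(14,13) nearest=2 d=2 new=(14,13) → add node 5 parent=2 cost=14
9. q=(21,11) nearest=3 d=3 new=(21,11) → add node 6 parent=3 cost=21
10. q=(19,7) nearest=3 d=1 new=(19,7) → add node 7 parent=3 cost=19
11. q=(4,10) nearest=1 d=2 new=(4,10) → add node 8 parent=1 cost=8
12. q=(3,20) nearest=2 d=9 new=(6,20) → add node 9 parent=2 cost=18
13. q=(14,13) nearest=5 d=0 → coincident, reject
14. q=(4,0) nearest=0 d=4 new=(4,0) → add node 10 parent=0 cost=4
15. q=(21,10) nearest=6 d=1 new=(21,10) → add node 11 parent=6 cost=22
16. q=(11,17) nearest=2 d=3 new=(11,17) → add node 12 parent=2 cost=15
17. q=(19,3) nearest=7 d=4 new=(19,3) → add node 13 parent=7 cost=23
18. q=(11,13) nearest=2 d=1 new=(11,13) → add node 14 parent=2 cost=13
19. q=(12,20) nearest=4 d=3 new=(12,20) → add node 15 parent=4 cost=21
20. q=(14,19) nearest=4 d=1 new=(14,19) → add node 16 parent=4 cost=19
21. q=(22,4) nearest=7 d=3 new=(22,4) → add node 17 parent=7 cost=22
22. q=(4,9) nearest=8 d=1 new=(4,9) → add node 18 parent=8 cost=9
23. q=(9,21) nearest=9 d=3 new=(9,21) → add node 19 parent=9 cost=21
24. q=(18,3) nearest=13 d=1 new=(18,3) → blocked by [15,18]×[3,5], reject
25. q=(9,15) nearest=12 d=2 new=(9,15) → add node 20 parent=12 cost=17
26. q=(8,19) nearest=9 d=2 new=(8,19) → add node 21 parent=9 cost=20

Path: 0 10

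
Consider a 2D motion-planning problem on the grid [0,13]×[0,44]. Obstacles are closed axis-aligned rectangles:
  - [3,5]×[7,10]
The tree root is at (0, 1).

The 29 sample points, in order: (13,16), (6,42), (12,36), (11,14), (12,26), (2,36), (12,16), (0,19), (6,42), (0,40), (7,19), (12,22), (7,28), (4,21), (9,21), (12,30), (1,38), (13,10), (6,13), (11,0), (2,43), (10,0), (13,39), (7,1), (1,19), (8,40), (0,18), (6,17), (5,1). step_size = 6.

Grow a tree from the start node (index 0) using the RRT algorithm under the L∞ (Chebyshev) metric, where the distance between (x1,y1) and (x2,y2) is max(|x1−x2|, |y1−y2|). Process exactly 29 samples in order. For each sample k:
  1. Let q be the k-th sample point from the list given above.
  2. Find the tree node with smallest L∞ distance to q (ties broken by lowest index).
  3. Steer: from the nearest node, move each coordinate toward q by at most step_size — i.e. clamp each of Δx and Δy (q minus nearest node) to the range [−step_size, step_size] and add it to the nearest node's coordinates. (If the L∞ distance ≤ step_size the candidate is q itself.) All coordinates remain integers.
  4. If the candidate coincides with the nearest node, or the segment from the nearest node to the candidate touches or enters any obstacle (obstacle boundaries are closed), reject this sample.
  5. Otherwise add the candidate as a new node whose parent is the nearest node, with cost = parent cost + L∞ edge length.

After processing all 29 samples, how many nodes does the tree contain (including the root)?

1. q=(13,16) nearest=0 d=15 new=(6,7) → add node 1 parent=0 cost=6
2. q=(6,42) nearest=1 d=35 new=(6,13) → add node 2 parent=1 cost=12
3. q=(12,36) nearest=2 d=23 new=(12,19) → add node 3 parent=2 cost=18
4. q=(11,14) nearest=2 d=5 new=(11,14) → add node 4 parent=2 cost=17
5. q=(12,26) nearest=3 d=7 new=(12,25) → add node 5 parent=3 cost=24
6. q=(2,36) nearest=5 d=11 new=(6,31) → add node 6 parent=5 cost=30
7. q=(12,16) nearest=4 d=2 new=(12,16) → add node 7 parent=4 cost=19
8. q=(0,19) nearest=2 d=6 new=(0,19) → add node 8 parent=2 cost=18
9. q=(6,42) nearest=6 d=11 new=(6,37) → add node 9 parent=6 cost=36
10. q=(0,40) nearest=9 d=6 new=(0,40) → add node 10 parent=9 cost=42
11. q=(7,19) nearest=3 d=5 new=(7,19) → add node 11 parent=3 cost=23
12. q=(12,22) nearest=3 d=3 new=(12,22) → add node 12 parent=3 cost=21
13. q=(7,28) nearest=6 d=3 new=(7,28) → add node 13 parent=6 cost=33
14. q=(4,21) nearest=11 d=3 new=(4,21) → add node 14 parent=11 cost=26
15. q=(9,21) nearest=11 d=2 new=(9,21) → add node 15 parent=11 cost=25
16. q=(12,30) nearest=5 d=5 new=(12,30) → add node 16 parent=5 cost=29
17. q=(1,38) nearest=10 d=2 new=(1,38) → add node 17 parent=10 cost=44
18. q=(13,10) nearest=4 d=4 new=(13,10) → add node 18 parent=4 cost=21
19. q=(6,13) nearest=2 d=0 → coincident, reject
20. q=(11,0) nearest=1 d=7 new=(11,1) → add node 19 parent=1 cost=12
21. q=(2,43) nearest=10 d=3 new=(2,43) → add node 20 parent=10 cost=45
22. q=(10,0) nearest=19 d=1 new=(10,0) → add node 21 parent=19 cost=13
23. q=(13,39) nearest=9 d=7 new=(12,39) → add node 22 parent=9 cost=42
24. q=(7,1) nearest=21 d=3 new=(7,1) → add node 23 parent=21 cost=16
25. q=(1,19) nearest=8 d=1 new=(1,19) → add node 24 parent=8 cost=19
26. q=(8,40) nearest=9 d=3 new=(8,40) → add node 25 parent=9 cost=39
27. q=(0,18) nearest=8 d=1 new=(0,18) → add node 26 parent=8 cost=19
28. q=(6,17) nearest=11 d=2 new=(6,17) → add node 27 parent=11 cost=25
29. q=(5,1) nearest=23 d=2 new=(5,1) → add node 28 parent=23 cost=18

Node count: 29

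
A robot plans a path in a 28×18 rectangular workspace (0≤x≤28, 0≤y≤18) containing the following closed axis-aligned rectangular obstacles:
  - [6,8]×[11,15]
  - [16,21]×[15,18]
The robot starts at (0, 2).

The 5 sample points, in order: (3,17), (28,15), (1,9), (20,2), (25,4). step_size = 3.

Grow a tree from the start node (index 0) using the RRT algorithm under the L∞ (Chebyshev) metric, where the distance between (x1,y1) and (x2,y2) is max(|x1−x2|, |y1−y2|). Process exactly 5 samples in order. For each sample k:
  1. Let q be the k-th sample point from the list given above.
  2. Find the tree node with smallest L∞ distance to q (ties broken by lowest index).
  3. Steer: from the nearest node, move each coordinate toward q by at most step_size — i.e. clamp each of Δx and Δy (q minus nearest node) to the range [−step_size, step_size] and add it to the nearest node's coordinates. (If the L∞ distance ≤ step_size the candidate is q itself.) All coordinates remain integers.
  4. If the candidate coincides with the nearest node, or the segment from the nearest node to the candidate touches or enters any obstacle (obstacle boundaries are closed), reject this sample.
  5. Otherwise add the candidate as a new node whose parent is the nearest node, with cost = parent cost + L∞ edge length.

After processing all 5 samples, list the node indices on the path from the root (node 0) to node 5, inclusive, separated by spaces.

1. q=(3,17) nearest=0 d=15 new=(3,5) → add node 1 parent=0 cost=3
2. q=(28,15) nearest=1 d=25 new=(6,8) → add node 2 parent=1 cost=6
3. q=(1,9) nearest=1 d=4 new=(1,8) → add node 3 parent=1 cost=6
4. q=(20,2) nearest=2 d=14 new=(9,5) → add node 4 parent=2 cost=9
5. q=(25,4) nearest=4 d=16 new=(12,4) → add node 5 parent=4 cost=12

Path: 0 1 2 4 5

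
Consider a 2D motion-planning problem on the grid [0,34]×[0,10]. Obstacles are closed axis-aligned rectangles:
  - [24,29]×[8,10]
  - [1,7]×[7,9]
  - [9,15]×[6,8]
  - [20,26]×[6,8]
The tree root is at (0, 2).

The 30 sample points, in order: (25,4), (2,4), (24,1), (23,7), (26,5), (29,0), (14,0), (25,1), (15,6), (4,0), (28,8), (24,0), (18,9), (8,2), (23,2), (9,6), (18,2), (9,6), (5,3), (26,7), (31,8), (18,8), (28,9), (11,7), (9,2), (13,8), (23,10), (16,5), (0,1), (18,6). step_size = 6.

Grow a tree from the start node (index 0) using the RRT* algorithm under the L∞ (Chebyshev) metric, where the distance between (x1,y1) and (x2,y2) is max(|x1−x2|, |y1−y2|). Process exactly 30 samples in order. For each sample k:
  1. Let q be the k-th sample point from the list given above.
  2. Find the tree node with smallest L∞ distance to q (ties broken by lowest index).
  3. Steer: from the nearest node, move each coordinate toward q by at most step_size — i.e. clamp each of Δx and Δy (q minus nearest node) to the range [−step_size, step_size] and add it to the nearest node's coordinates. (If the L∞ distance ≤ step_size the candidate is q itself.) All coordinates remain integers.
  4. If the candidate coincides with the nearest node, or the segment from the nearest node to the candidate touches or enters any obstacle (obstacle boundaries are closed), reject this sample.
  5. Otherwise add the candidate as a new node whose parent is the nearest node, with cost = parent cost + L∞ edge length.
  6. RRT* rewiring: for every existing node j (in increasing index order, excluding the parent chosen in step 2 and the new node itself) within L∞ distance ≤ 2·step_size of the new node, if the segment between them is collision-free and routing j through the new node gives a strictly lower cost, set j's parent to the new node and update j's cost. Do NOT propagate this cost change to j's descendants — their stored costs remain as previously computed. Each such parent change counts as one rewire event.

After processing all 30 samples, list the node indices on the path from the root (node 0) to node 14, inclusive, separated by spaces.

1. q=(25,4) nearest=0 d=25 new=(6,4) → add node 1 parent=0 cost=6
2. q=(2,4) nearest=0 d=2 new=(2,4) → add node 2 parent=0 cost=2
3. q=(24,1) nearest=1 d=18 new=(12,1) → add node 3 parent=1 cost=12
4. q=(23,7) nearest=3 d=11 new=(18,7) → add node 4 parent=3 cost=18
5. q=(26,5) nearest=4 d=8 new=(24,5) → blocked by [20,26]×[6,8], reject
6. q=(29,0) nearest=4 d=11 new=(24,1) → add node 5 parent=4 cost=24
7. q=(14,0) nearest=3 d=2 new=(14,0) → add node 6 parent=3 cost=14
8. q=(25,1) nearest=5 d=1 new=(25,1) → add node 7 parent=5 cost=25
9. q=(15,6) nearest=4 d=3 new=(15,6) → blocked by [9,15]×[6,8], reject
10. q=(4,0) nearest=0 d=4 new=(4,0) → add node 8 parent=0 cost=4
11. q=(28,8) nearest=5 d=7 new=(28,7) → add node 9 parent=5 cost=30
12. q=(24,0) nearest=5 d=1 new=(24,0) → add node 10 parent=5 cost=25
13. q=(18,9) nearest=4 d=2 new=(18,9) → add node 11 parent=4 cost=20
14. q=(8,2) nearest=1 d=2 new=(8,2) → add node 12 parent=1 cost=8
15. q=(23,2) nearest=5 d=1 new=(23,2) → add node 13 parent=5 cost=25
16. q=(9,6) nearest=1 d=3 new=(9,6) → blocked by [9,15]×[6,8], reject
17. q=(18,2) nearest=6 d=4 new=(18,2) → add node 14 parent=6 cost=18; rewire 10→14 (24<25); rewire 13→14 (23<25)
18. q=(9,6) nearest=1 d=3 new=(9,6) → blocked by [9,15]×[6,8], reject
19. q=(5,3) nearest=1 d=1 new=(5,3) → add node 15 parent=1 cost=7
20. q=(26,7) nearest=9 d=2 new=(26,7) → blocked by [20,26]×[6,8], reject
21. q=(31,8) nearest=9 d=3 new=(31,8) → add node 16 parent=9 cost=33
22. q=(18,8) nearest=4 d=1 new=(18,8) → add node 17 parent=4 cost=19
23. q=(28,9) nearest=9 d=2 new=(28,9) → blocked by [24,29]×[8,10], reject
24. q=(11,7) nearest=1 d=5 new=(11,7) → blocked by [9,15]×[6,8], reject
25. q=(9,2) nearest=12 d=1 new=(9,2) → add node 18 parent=12 cost=9
26. q=(13,8) nearest=4 d=5 new=(13,8) → blocked by [9,15]×[6,8], reject
27. q=(23,10) nearest=4 d=5 new=(23,10) → add node 19 parent=4 cost=23
28. q=(16,5) nearest=4 d=2 new=(16,5) → add node 20 parent=4 cost=20
29. q=(0,1) nearest=0 d=1 new=(0,1) → add node 21 parent=0 cost=1; rewire 15→21 (6<7)
30. q=(18,6) nearest=4 d=1 new=(18,6) → add node 22 parent=4 cost=19

Path: 0 1 3 6 14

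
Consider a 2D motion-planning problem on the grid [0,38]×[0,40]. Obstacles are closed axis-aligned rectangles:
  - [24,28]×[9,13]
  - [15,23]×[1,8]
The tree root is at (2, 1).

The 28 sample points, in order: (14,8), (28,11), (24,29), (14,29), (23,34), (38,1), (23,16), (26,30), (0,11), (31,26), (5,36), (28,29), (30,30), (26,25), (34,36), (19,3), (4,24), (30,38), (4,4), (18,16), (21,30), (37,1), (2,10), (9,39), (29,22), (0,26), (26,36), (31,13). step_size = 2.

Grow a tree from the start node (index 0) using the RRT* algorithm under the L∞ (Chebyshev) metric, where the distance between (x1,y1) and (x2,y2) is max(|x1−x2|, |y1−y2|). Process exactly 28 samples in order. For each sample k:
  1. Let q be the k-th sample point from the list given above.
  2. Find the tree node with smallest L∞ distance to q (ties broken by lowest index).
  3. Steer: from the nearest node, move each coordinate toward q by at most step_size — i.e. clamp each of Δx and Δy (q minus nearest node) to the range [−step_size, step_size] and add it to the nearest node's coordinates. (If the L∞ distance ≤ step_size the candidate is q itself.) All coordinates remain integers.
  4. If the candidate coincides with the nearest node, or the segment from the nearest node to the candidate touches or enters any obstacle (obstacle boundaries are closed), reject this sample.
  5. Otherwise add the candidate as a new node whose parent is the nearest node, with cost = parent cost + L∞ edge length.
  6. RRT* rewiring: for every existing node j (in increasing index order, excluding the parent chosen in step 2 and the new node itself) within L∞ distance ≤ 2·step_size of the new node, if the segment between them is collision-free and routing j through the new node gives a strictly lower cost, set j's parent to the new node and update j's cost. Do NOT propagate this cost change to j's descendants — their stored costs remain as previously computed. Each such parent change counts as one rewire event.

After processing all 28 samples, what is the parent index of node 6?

1. q=(14,8) nearest=0 d=12 new=(4,3) → add node 1 parent=0 cost=2
2. q=(28,11) nearest=1 d=24 new=(6,5) → add node 2 parent=1 cost=4
3. q=(24,29) nearest=2 d=24 new=(8,7) → add node 3 parent=2 cost=6
4. q=(14,29) nearest=3 d=22 new=(10,9) → add node 4 parent=3 cost=8
5. q=(23,34) nearest=4 d=25 new=(12,11) → add node 5 parent=4 cost=10
6. q=(38,1) nearest=5 d=26 new=(14,9) → add node 6 parent=5 cost=12
7. q=(23,16) nearest=6 d=9 new=(16,11) → add node 7 parent=6 cost=14
8. q=(26,30) nearest=5 d=19 new=(14,13) → add node 8 parent=5 cost=12
9. q=(0,11) nearest=2 d=6 new=(4,7) → add node 9 parent=2 cost=6
10. q=(31,26) nearest=7 d=15 new=(18,13) → add node 10 parent=7 cost=16
11. q=(5,36) nearest=8 d=23 new=(12,15) → add node 11 parent=8 cost=14
12. q=(28,29) nearest=8 d=16 new=(16,15) → add node 12 parent=8 cost=14
13. q=(30,30) nearest=12 d=15 new=(18,17) → add node 13 parent=12 cost=16
14. q=(26,25) nearest=13 d=8 new=(20,19) → add node 14 parent=13 cost=18
15. q=(34,36) nearest=14 d=17 new=(22,21) → add node 15 parent=14 cost=20
16. q=(19,3) nearest=6 d=6 new=(16,7) → blocked by [15,23]×[1,8], reject
17. q=(4,24) nearest=11 d=9 new=(10,17) → add node 16 parent=11 cost=16
18. q=(30,38) nearest=15 d=17 new=(24,23) → add node 17 parent=15 cost=22
19. q=(4,4) nearest=1 d=1 new=(4,4) → add node 18 parent=1 cost=3
20. q=(18,16) nearest=13 d=1 new=(18,16) → add node 19 parent=13 cost=17
21. q=(21,30) nearest=17 d=7 new=(22,25) → add node 20 parent=17 cost=24
22. q=(37,1) nearest=14 d=18 new=(22,17) → add node 21 parent=14 cost=20
23. q=(2,10) nearest=9 d=3 new=(2,9) → add node 22 parent=9 cost=8
24. q=(9,39) nearest=20 d=14 new=(20,27) → add node 23 parent=20 cost=26
25. q=(29,22) nearest=17 d=5 new=(26,22) → add node 24 parent=17 cost=24
26. q=(0,26) nearest=16 d=10 new=(8,19) → add node 25 parent=16 cost=18
27. q=(26,36) nearest=23 d=9 new=(22,29) → add node 26 parent=23 cost=28
28. q=(31,13) nearest=15 d=9 new=(24,19) → add node 27 parent=15 cost=22

Parent of node 6: 5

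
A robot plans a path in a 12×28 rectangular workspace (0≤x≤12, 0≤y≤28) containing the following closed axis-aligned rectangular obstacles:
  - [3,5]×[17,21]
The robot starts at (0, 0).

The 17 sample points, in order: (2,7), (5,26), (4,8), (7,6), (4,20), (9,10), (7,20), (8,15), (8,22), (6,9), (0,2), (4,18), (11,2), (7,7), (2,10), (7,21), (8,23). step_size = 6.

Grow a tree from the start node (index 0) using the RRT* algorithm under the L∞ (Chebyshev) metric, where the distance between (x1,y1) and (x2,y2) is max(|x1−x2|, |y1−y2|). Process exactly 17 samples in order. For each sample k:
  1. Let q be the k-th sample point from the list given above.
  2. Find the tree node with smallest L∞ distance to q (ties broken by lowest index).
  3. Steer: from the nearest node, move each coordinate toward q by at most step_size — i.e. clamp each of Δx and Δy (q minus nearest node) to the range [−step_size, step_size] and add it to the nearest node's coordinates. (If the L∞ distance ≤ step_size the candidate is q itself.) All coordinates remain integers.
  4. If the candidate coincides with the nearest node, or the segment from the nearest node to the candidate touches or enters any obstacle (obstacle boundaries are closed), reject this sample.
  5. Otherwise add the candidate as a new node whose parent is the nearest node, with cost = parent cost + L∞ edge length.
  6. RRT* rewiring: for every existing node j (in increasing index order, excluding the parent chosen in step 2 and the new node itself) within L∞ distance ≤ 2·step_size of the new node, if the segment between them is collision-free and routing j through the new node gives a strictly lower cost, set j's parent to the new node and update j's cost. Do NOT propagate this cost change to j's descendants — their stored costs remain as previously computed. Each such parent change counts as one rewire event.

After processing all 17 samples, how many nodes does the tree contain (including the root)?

1. q=(2,7) nearest=0 d=7 new=(2,6) → add node 1 parent=0 cost=6
2. q=(5,26) nearest=1 d=20 new=(5,12) → add node 2 parent=1 cost=12
3. q=(4,8) nearest=1 d=2 new=(4,8) → add node 3 parent=1 cost=8
4. q=(7,6) nearest=3 d=3 new=(7,6) → add node 4 parent=3 cost=11
5. q=(4,20) nearest=2 d=8 new=(4,18) → blocked by [3,5]×[17,21], reject
6. q=(9,10) nearest=2 d=4 new=(9,10) → add node 5 parent=2 cost=16
7. q=(7,20) nearest=2 d=8 new=(7,18) → add node 6 parent=2 cost=18
8. q=(8,15) nearest=2 d=3 new=(8,15) → add node 7 parent=2 cost=15
9. q=(8,22) nearest=6 d=4 new=(8,22) → add node 8 parent=6 cost=22
10. q=(6,9) nearest=3 d=2 new=(6,9) → add node 9 parent=3 cost=10; rewire 5→9 (13<16)
11. q=(0,2) nearest=0 d=2 new=(0,2) → add node 10 parent=0 cost=2; rewire 4→10 (9<11); rewire 5→10 (11<13); rewire 9→10 (9<10)
12. q=(4,18) nearest=6 d=3 new=(4,18) → blocked by [3,5]×[17,21], reject
13. q=(11,2) nearest=4 d=4 new=(11,2) → add node 11 parent=4 cost=13
14. q=(7,7) nearest=4 d=1 new=(7,7) → add node 12 parent=4 cost=10
15. q=(2,10) nearest=3 d=2 new=(2,10) → add node 13 parent=3 cost=10
16. q=(7,21) nearest=8 d=1 new=(7,21) → add node 14 parent=8 cost=23
17. q=(8,23) nearest=8 d=1 new=(8,23) → add node 15 parent=8 cost=23

Node count: 16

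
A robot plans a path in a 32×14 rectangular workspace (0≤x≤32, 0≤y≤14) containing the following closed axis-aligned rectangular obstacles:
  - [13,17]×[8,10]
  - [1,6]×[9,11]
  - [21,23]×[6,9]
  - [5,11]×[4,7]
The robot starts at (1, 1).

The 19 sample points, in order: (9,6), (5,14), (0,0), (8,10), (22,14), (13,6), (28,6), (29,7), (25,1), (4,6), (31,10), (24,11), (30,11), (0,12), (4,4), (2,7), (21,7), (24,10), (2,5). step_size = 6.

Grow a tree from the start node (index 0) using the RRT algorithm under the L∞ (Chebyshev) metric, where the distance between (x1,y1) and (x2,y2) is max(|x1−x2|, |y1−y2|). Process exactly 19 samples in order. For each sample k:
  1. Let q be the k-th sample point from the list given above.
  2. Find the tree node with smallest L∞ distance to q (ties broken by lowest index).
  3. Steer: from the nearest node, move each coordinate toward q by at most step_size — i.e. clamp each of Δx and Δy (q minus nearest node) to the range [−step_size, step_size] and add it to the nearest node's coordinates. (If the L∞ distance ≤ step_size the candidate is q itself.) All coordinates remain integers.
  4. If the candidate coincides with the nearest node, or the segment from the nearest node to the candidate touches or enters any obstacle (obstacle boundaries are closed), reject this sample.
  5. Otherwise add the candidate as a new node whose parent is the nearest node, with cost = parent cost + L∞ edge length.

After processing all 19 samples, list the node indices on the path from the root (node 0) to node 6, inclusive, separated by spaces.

1. q=(9,6) nearest=0 d=8 new=(7,6) → blocked by [5,11]×[4,7], reject
2. q=(5,14) nearest=0 d=13 new=(5,7) → blocked by [5,11]×[4,7], reject
3. q=(0,0) nearest=0 d=1 new=(0,0) → add node 1 parent=0 cost=1
4. q=(8,10) nearest=0 d=9 new=(7,7) → blocked by [5,11]×[4,7], reject
5. q=(22,14) nearest=0 d=21 new=(7,7) → blocked by [5,11]×[4,7], reject
6. q=(13,6) nearest=0 d=12 new=(7,6) → blocked by [5,11]×[4,7], reject
7. q=(28,6) nearest=0 d=27 new=(7,6) → blocked by [5,11]×[4,7], reject
8. q=(29,7) nearest=0 d=28 new=(7,7) → blocked by [5,11]×[4,7], reject
9. q=(25,1) nearest=0 d=24 new=(7,1) → add node 2 parent=0 cost=6
10. q=(4,6) nearest=0 d=5 new=(4,6) → add node 3 parent=0 cost=5
11. q=(31,10) nearest=2 d=24 new=(13,7) → blocked by [5,11]×[4,7], reject
12. q=(24,11) nearest=2 d=17 new=(13,7) → blocked by [5,11]×[4,7], reject
13. q=(30,11) nearest=2 d=23 new=(13,7) → blocked by [5,11]×[4,7], reject
14. q=(0,12) nearest=3 d=6 new=(0,12) → blocked by [1,6]×[9,11], reject
15. q=(4,4) nearest=3 d=2 new=(4,4) → add node 4 parent=3 cost=7
16. q=(2,7) nearest=3 d=2 new=(2,7) → add node 5 parent=3 cost=7
17. q=(21,7) nearest=2 d=14 new=(13,7) → blocked by [5,11]×[4,7], reject
18. q=(24,10) nearest=2 d=17 new=(13,7) → blocked by [5,11]×[4,7], reject
19. q=(2,5) nearest=3 d=2 new=(2,5) → add node 6 parent=3 cost=7

Path: 0 3 6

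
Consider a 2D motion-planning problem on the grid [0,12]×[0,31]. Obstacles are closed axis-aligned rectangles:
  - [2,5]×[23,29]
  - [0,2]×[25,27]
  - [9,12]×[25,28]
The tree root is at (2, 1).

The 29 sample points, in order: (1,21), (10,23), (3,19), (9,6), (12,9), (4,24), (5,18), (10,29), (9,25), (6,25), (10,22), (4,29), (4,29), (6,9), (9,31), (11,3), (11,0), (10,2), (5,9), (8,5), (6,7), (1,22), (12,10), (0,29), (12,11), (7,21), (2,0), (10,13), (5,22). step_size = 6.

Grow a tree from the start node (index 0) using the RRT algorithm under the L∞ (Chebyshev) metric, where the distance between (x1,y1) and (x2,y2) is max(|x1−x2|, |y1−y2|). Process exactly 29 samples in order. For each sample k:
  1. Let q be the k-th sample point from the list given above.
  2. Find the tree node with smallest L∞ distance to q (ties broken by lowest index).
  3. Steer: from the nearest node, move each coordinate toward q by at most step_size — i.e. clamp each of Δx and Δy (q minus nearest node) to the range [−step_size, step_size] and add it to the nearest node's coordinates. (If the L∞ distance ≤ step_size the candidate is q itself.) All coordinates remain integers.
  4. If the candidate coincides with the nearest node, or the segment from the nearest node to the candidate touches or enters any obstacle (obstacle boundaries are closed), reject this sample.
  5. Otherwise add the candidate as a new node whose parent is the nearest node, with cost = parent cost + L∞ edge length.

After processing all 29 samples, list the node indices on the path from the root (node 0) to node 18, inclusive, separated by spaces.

Path: 0 1 2 3 6 18

1. q=(1,21) nearest=0 d=20 new=(1,7) → add node 1 parent=0 cost=6
2. q=(10,23) nearest=1 d=16 new=(7,13) → add node 2 parent=1 cost=12
3. q=(3,19) nearest=2 d=6 new=(3,19) → add node 3 parent=2 cost=18
4. q=(9,6) nearest=0 d=7 new=(8,6) → add node 4 parent=0 cost=6
5. q=(12,9) nearest=4 d=4 new=(12,9) → add node 5 parent=4 cost=10
6. q=(4,24) nearest=3 d=5 new=(4,24) → blocked by [2,5]×[23,29], reject
7. q=(5,18) nearest=3 d=2 new=(5,18) → add node 6 parent=3 cost=20
8. q=(10,29) nearest=3 d=10 new=(9,25) → blocked by [9,12]×[25,28], reject
9. q=(9,25) nearest=3 d=6 new=(9,25) → blocked by [9,12]×[25,28], reject
10. q=(6,25) nearest=3 d=6 new=(6,25) → blocked by [2,5]×[23,29], reject
11. q=(10,22) nearest=6 d=5 new=(10,22) → add node 7 parent=6 cost=25
12. q=(4,29) nearest=7 d=7 new=(4,28) → blocked by [2,5]×[23,29], reject
13. q=(4,29) nearest=7 d=7 new=(4,28) → blocked by [2,5]×[23,29], reject
14. q=(6,9) nearest=4 d=3 new=(6,9) → add node 8 parent=4 cost=9
15. q=(9,31) nearest=7 d=9 new=(9,28) → blocked by [9,12]×[25,28], reject
16. q=(11,3) nearest=4 d=3 new=(11,3) → add node 9 parent=4 cost=9
17. q=(11,0) nearest=9 d=3 new=(11,0) → add node 10 parent=9 cost=12
18. q=(10,2) nearest=9 d=1 new=(10,2) → add node 11 parent=9 cost=10
19. q=(5,9) nearest=8 d=1 new=(5,9) → add node 12 parent=8 cost=10
20. q=(8,5) nearest=4 d=1 new=(8,5) → add node 13 parent=4 cost=7
21. q=(6,7) nearest=4 d=2 new=(6,7) → add node 14 parent=4 cost=8
22. q=(1,22) nearest=3 d=3 new=(1,22) → add node 15 parent=3 cost=21
23. q=(12,10) nearest=5 d=1 new=(12,10) → add node 16 parent=5 cost=11
24. q=(0,29) nearest=15 d=7 new=(0,28) → blocked by [0,2]×[25,27], reject
25. q=(12,11) nearest=16 d=1 new=(12,11) → add node 17 parent=16 cost=12
26. q=(7,21) nearest=6 d=3 new=(7,21) → add node 18 parent=6 cost=23
27. q=(2,0) nearest=0 d=1 new=(2,0) → add node 19 parent=0 cost=1
28. q=(10,13) nearest=17 d=2 new=(10,13) → add node 20 parent=17 cost=14
29. q=(5,22) nearest=18 d=2 new=(5,22) → add node 21 parent=18 cost=25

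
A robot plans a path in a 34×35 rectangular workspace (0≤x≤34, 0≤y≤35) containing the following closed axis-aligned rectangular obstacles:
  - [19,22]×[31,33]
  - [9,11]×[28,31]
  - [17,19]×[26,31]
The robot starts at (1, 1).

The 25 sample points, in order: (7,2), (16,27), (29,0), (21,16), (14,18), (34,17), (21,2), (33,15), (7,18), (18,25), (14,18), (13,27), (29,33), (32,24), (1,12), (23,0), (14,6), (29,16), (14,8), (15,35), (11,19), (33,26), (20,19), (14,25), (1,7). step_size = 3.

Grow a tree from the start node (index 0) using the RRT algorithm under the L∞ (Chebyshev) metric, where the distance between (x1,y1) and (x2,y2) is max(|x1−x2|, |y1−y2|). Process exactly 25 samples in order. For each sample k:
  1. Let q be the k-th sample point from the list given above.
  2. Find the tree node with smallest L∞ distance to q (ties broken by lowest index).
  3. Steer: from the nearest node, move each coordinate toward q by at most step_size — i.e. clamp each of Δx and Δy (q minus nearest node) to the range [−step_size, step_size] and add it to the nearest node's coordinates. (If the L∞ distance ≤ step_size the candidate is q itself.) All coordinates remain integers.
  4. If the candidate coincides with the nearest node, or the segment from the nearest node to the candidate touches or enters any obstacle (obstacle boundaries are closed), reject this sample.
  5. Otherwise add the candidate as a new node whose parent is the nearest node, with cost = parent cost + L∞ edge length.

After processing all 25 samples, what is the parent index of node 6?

Parent of node 6: 5

1. q=(7,2) nearest=0 d=6 new=(4,2) → add node 1 parent=0 cost=3
2. q=(16,27) nearest=1 d=25 new=(7,5) → add node 2 parent=1 cost=6
3. q=(29,0) nearest=2 d=22 new=(10,2) → add node 3 parent=2 cost=9
4. q=(21,16) nearest=2 d=14 new=(10,8) → add node 4 parent=2 cost=9
5. q=(14,18) nearest=4 d=10 new=(13,11) → add node 5 parent=4 cost=12
6. q=(34,17) nearest=5 d=21 new=(16,14) → add node 6 parent=5 cost=15
7. q=(21,2) nearest=5 d=9 new=(16,8) → add node 7 parent=5 cost=15
8. q=(33,15) nearest=6 d=17 new=(19,15) → add node 8 parent=6 cost=18
9. q=(7,18) nearest=5 d=7 new=(10,14) → add node 9 parent=5 cost=15
10. q=(18,25) nearest=8 d=10 new=(18,18) → add node 10 parent=8 cost=21
11. q=(14,18) nearest=6 d=4 new=(14,17) → add node 11 parent=6 cost=18
12. q=(13,27) nearest=10 d=9 new=(15,21) → add node 12 parent=10 cost=24
13. q=(29,33) nearest=12 d=14 new=(18,24) → add node 13 parent=12 cost=27
14. q=(32,24) nearest=8 d=13 new=(22,18) → add node 14 parent=8 cost=21
15. q=(1,12) nearest=2 d=7 new=(4,8) → add node 15 parent=2 cost=9
16. q=(23,0) nearest=7 d=8 new=(19,5) → add node 16 parent=7 cost=18
17. q=(14,6) nearest=7 d=2 new=(14,6) → add node 17 parent=7 cost=17
18. q=(29,16) nearest=14 d=7 new=(25,16) → add node 18 parent=14 cost=24
19. q=(14,8) nearest=7 d=2 new=(14,8) → add node 19 parent=7 cost=17
20. q=(15,35) nearest=13 d=11 new=(15,27) → add node 20 parent=13 cost=30
21. q=(11,19) nearest=11 d=3 new=(11,19) → add node 21 parent=11 cost=21
22. q=(33,26) nearest=18 d=10 new=(28,19) → add node 22 parent=18 cost=27
23. q=(20,19) nearest=10 d=2 new=(20,19) → add node 23 parent=10 cost=23
24. q=(14,25) nearest=20 d=2 new=(14,25) → add node 24 parent=20 cost=32
25. q=(1,7) nearest=15 d=3 new=(1,7) → add node 25 parent=15 cost=12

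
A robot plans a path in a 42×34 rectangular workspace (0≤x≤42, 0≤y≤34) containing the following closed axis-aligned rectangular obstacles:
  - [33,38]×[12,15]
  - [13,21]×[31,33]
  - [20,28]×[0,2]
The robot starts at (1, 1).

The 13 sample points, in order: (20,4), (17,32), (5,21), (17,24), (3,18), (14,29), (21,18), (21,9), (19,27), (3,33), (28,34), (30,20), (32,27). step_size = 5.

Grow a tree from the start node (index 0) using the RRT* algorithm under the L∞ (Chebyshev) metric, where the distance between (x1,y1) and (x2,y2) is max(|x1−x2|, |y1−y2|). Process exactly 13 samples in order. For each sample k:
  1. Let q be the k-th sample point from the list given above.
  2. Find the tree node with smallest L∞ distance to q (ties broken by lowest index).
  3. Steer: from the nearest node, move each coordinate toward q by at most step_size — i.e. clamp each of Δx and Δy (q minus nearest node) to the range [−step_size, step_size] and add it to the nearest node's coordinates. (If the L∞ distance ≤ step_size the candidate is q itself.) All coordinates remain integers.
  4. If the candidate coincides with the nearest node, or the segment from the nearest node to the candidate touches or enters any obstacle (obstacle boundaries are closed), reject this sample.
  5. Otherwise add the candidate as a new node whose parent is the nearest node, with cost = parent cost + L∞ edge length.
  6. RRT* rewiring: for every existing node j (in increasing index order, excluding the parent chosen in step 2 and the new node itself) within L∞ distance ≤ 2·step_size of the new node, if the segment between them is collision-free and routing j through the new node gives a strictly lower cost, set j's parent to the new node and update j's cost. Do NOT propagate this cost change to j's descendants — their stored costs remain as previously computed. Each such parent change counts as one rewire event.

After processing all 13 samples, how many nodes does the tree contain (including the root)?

1. q=(20,4) nearest=0 d=19 new=(6,4) → add node 1 parent=0 cost=5
2. q=(17,32) nearest=1 d=28 new=(11,9) → add node 2 parent=1 cost=10
3. q=(5,21) nearest=2 d=12 new=(6,14) → add node 3 parent=2 cost=15
4. q=(17,24) nearest=3 d=11 new=(11,19) → add node 4 parent=3 cost=20
5. q=(3,18) nearest=3 d=4 new=(3,18) → add node 5 parent=3 cost=19
6. q=(14,29) nearest=4 d=10 new=(14,24) → add node 6 parent=4 cost=25
7. q=(21,18) nearest=6 d=7 new=(19,19) → add node 7 parent=6 cost=30
8. q=(21,9) nearest=2 d=10 new=(16,9) → add node 8 parent=2 cost=15; rewire 7→8 (25<30)
9. q=(19,27) nearest=6 d=5 new=(19,27) → add node 9 parent=6 cost=30
10. q=(3,33) nearest=6 d=11 new=(9,29) → add node 10 parent=6 cost=30
11. q=(28,34) nearest=9 d=9 new=(24,32) → add node 11 parent=9 cost=35
12. q=(30,20) nearest=7 d=11 new=(24,20) → add node 12 parent=7 cost=30
13. q=(32,27) nearest=11 d=8 new=(29,27) → add node 13 parent=11 cost=40

Node count: 14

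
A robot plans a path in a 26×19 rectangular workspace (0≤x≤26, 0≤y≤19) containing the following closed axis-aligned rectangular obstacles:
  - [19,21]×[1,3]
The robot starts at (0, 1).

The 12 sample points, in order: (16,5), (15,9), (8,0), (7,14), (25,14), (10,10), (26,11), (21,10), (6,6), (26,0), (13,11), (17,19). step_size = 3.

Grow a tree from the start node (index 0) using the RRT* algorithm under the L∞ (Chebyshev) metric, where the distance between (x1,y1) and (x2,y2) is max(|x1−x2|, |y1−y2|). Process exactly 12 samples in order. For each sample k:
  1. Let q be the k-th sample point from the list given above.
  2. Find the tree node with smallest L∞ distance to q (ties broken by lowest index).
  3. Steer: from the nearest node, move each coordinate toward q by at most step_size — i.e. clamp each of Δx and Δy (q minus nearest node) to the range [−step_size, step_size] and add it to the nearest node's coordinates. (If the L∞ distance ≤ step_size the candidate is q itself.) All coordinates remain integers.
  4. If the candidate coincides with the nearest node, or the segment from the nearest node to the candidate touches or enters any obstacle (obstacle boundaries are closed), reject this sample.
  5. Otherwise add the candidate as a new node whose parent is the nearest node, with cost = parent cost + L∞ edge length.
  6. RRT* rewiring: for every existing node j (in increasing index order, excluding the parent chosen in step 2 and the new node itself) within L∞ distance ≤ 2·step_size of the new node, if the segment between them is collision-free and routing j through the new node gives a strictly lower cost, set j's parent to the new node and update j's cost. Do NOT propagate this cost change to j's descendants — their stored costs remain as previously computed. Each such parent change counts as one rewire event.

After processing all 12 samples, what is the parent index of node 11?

Parent of node 11: 5

1. q=(16,5) nearest=0 d=16 new=(3,4) → add node 1 parent=0 cost=3
2. q=(15,9) nearest=1 d=12 new=(6,7) → add node 2 parent=1 cost=6
3. q=(8,0) nearest=1 d=5 new=(6,1) → add node 3 parent=1 cost=6
4. q=(7,14) nearest=2 d=7 new=(7,10) → add node 4 parent=2 cost=9
5. q=(25,14) nearest=4 d=18 new=(10,13) → add node 5 parent=4 cost=12
6. q=(10,10) nearest=4 d=3 new=(10,10) → add node 6 parent=4 cost=12
7. q=(26,11) nearest=5 d=16 new=(13,11) → add node 7 parent=5 cost=15
8. q=(21,10) nearest=7 d=8 new=(16,10) → add node 8 parent=7 cost=18
9. q=(6,6) nearest=2 d=1 new=(6,6) → add node 9 parent=2 cost=7; rewire 6→9 (11<12)
10. q=(26,0) nearest=8 d=10 new=(19,7) → add node 10 parent=8 cost=21
11. q=(13,11) nearest=7 d=0 → coincident, reject
12. q=(17,19) nearest=5 d=7 new=(13,16) → add node 11 parent=5 cost=15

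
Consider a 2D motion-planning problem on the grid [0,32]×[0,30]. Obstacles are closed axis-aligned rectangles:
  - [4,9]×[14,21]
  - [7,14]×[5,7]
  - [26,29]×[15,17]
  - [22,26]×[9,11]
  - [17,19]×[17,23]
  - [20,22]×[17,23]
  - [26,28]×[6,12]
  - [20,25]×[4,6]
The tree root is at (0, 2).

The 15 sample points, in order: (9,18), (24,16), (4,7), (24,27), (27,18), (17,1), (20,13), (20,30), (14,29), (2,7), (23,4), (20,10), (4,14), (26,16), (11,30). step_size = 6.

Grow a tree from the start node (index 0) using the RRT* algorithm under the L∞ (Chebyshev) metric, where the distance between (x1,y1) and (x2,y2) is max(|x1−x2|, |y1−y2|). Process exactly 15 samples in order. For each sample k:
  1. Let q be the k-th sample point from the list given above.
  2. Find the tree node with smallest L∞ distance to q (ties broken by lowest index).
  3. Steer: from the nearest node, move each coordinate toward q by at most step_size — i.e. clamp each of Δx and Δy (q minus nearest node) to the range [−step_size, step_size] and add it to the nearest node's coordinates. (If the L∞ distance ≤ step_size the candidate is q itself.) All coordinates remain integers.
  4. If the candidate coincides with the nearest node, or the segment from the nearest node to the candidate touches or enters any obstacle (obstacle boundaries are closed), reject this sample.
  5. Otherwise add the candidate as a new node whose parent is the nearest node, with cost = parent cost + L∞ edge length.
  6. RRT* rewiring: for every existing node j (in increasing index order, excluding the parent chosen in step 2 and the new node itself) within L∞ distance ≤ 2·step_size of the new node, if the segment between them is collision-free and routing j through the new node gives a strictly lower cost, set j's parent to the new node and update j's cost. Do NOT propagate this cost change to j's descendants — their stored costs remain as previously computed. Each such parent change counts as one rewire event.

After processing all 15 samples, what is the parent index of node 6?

Parent of node 6: 3

1. q=(9,18) nearest=0 d=16 new=(6,8) → add node 1 parent=0 cost=6
2. q=(24,16) nearest=1 d=18 new=(12,14) → add node 2 parent=1 cost=12
3. q=(4,7) nearest=1 d=2 new=(4,7) → add node 3 parent=1 cost=8
4. q=(24,27) nearest=2 d=13 new=(18,20) → blocked by [17,19]×[17,23], reject
5. q=(27,18) nearest=2 d=15 new=(18,18) → blocked by [17,19]×[17,23], reject
6. q=(17,1) nearest=1 d=11 new=(12,2) → blocked by [7,14]×[5,7], reject
7. q=(20,13) nearest=2 d=8 new=(18,13) → add node 4 parent=2 cost=18
8. q=(20,30) nearest=2 d=16 new=(18,20) → blocked by [17,19]×[17,23], reject
9. q=(14,29) nearest=2 d=15 new=(14,20) → add node 5 parent=2 cost=18
10. q=(2,7) nearest=3 d=2 new=(2,7) → add node 6 parent=3 cost=10
11. q=(23,4) nearest=4 d=9 new=(23,7) → add node 7 parent=4 cost=24
12. q=(20,10) nearest=4 d=3 new=(20,10) → add node 8 parent=4 cost=21
13. q=(4,14) nearest=1 d=6 new=(4,14) → blocked by [4,9]×[14,21], reject
14. q=(26,16) nearest=8 d=6 new=(26,16) → blocked by [26,29]×[15,17], reject
15. q=(11,30) nearest=5 d=10 new=(11,26) → add node 9 parent=5 cost=24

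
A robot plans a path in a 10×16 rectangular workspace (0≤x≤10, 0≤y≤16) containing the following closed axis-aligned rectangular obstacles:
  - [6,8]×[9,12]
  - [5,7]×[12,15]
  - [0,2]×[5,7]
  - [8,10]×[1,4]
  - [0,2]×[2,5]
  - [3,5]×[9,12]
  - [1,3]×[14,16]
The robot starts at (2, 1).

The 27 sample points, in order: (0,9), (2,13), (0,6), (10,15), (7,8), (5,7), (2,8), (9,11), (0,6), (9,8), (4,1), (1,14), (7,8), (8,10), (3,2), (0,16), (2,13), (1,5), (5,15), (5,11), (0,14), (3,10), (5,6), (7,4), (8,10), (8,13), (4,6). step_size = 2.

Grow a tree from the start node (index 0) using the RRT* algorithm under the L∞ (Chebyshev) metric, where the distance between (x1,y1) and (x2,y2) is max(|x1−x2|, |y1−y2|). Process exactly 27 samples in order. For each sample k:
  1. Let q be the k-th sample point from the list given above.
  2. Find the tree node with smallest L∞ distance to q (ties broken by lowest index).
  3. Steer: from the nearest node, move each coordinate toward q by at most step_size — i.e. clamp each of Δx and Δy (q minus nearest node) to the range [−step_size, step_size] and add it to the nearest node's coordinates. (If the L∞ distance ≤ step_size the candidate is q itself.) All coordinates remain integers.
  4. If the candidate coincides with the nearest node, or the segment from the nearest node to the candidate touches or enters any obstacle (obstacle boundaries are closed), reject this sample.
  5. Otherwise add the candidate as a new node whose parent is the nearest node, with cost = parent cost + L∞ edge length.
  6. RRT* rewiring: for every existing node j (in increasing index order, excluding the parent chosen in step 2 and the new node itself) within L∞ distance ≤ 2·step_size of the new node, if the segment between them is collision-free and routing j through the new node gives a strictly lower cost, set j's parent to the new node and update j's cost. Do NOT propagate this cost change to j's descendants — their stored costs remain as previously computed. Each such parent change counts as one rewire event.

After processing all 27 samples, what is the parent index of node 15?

1. q=(0,9) nearest=0 d=8 new=(0,3) → blocked by [0,2]×[2,5], reject
2. q=(2,13) nearest=0 d=12 new=(2,3) → blocked by [0,2]×[2,5], reject
3. q=(0,6) nearest=0 d=5 new=(0,3) → blocked by [0,2]×[2,5], reject
4. q=(10,15) nearest=0 d=14 new=(4,3) → add node 1 parent=0 cost=2
5. q=(7,8) nearest=1 d=5 new=(6,5) → add node 2 parent=1 cost=4
6. q=(5,7) nearest=2 d=2 new=(5,7) → add node 3 parent=2 cost=6
7. q=(2,8) nearest=3 d=3 new=(3,8) → add node 4 parent=3 cost=8
8. q=(9,11) nearest=3 d=4 new=(7,9) → blocked by [6,8]×[9,12], reject
9. q=(0,6) nearest=4 d=3 new=(1,6) → blocked by [0,2]×[5,7], reject
10. q=(9,8) nearest=2 d=3 new=(8,7) → add node 5 parent=2 cost=6
11. q=(4,1) nearest=0 d=2 new=(4,1) → add node 6 parent=0 cost=2
12. q=(1,14) nearest=4 d=6 new=(1,10) → add node 7 parent=4 cost=10
13. q=(7,8) nearest=5 d=1 new=(7,8) → add node 8 parent=5 cost=7
14. q=(8,10) nearest=8 d=2 new=(8,10) → blocked by [6,8]×[9,12], reject
15. q=(3,2) nearest=0 d=1 new=(3,2) → add node 9 parent=0 cost=1
16. q=(0,16) nearest=7 d=6 new=(0,12) → add node 10 parent=7 cost=12
17. q=(2,13) nearest=10 d=2 new=(2,13) → add node 11 parent=10 cost=14
18. q=(1,5) nearest=1 d=3 new=(2,5) → blocked by [0,2]×[5,7], reject
19. q=(5,15) nearest=11 d=3 new=(4,15) → blocked by [1,3]×[14,16], reject
20. q=(5,11) nearest=4 d=3 new=(5,10) → blocked by [3,5]×[9,12], reject
21. q=(0,14) nearest=10 d=2 new=(0,14) → add node 12 parent=10 cost=14
22. q=(3,10) nearest=4 d=2 new=(3,10) → blocked by [3,5]×[9,12], reject
23. q=(5,6) nearest=2 d=1 new=(5,6) → add node 13 parent=2 cost=5; rewire 4→13 (7<8); rewire 7→13 (9<10)
24. q=(7,4) nearest=2 d=1 new=(7,4) → add node 14 parent=2 cost=5
25. q=(8,10) nearest=8 d=2 new=(8,10) → blocked by [6,8]×[9,12], reject
26. q=(8,13) nearest=4 d=5 new=(5,10) → blocked by [3,5]×[9,12], reject
27. q=(4,6) nearest=3 d=1 new=(4,6) → add node 15 parent=3 cost=7

Parent of node 15: 3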